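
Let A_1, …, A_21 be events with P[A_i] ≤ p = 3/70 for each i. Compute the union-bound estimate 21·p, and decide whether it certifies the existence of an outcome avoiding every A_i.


Union bound: P[∪_{i=1}^{21} A_i] ≤ Σ_i P[A_i] ≤ 21·p = 21·(3/70) = 9/10.
Numerically: 9/10 ≈ 0.9000.
Is 9/10 < 1? YES.
Since P[∪ A_i] ≤ 9/10 < 1, the complement has P[∩ A_i^c] ≥ 1 − 9/10 = 1/10 > 0, so some outcome avoids every A_i.

21·p = 9/10 ≈ 0.9000; existence CERTIFIED by the union bound.


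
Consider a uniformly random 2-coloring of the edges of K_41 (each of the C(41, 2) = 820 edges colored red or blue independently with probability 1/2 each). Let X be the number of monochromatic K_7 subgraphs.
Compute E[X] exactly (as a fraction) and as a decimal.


Let X = Σ_S X_S over the C(41, 7) = 22481940 subsets S of size 7, where X_S = 1 if the K_7 on S is monochromatic.
For a fixed S, the K_7 on S has C(7, 2) = 21 edges. P[all 21 edges red] = (1/2)^21, and likewise for blue, so P[monochromatic] = 2·(1/2)^21 = 2^{1 − 21} = 1/1048576.
By linearity of expectation: E[X] = C(41, 7) · 2^{1 − 21} = 22481940 · 1/1048576 = 5620485/262144.
Numerically: E[X] ≈ 21.440.

E[X] = C(41,7)·2^(1−C(7,2)) = 5620485/262144 ≈ 21.440.


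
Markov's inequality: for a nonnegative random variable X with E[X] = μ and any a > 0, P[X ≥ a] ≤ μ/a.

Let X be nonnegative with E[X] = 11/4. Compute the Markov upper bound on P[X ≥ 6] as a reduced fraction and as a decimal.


μ = E[X] = 11/4, a = 6.
Markov: P[X ≥ 6] ≤ μ/a = (11/4)/6 = 11/24.
Numerically: ≈ 0.458333.
(Since a = 6 > μ = 2.750000, the bound 11/24 is < 1 and informative.)

P[X ≥ 6] ≤ 11/24 ≈ 0.458333.


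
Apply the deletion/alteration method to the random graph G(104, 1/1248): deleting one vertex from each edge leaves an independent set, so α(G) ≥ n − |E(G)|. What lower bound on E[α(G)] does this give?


E[|E(G)|] = C(104, 2)·p = 5356 · (1/1248) = 103/24.
E[α(G)] ≥ n − E[|E(G)|] = 104 − 103/24 = 2393/24.
Numerically: ≈ 99.708.
(This is only a lower bound; the true E[α(G)] may be larger.)

E[α(G)] ≥ 2393/24 ≈ 99.708.


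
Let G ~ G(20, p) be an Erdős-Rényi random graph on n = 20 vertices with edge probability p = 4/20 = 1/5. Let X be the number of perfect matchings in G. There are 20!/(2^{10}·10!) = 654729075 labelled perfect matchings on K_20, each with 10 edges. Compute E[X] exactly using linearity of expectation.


K_20 has 20!/(2^{10}·10!) = 654729075 labelled perfect matchings.
For each such perfect matching H, let X_H = 1 if all 10 edges of H are present in G. Then P[X_H = 1] = p^{10} = (1/5)^{10} = 1/9765625.
Summing the indicators: E[X] = Σ_H E[X_H] = 654729075 · p^{10} = 654729075 · 1/9765625 = 26189163/390625.
Numerically: E[X] ≈ 67.04.

E[X] = 654729075 · (1/5)^{10} = 26189163/390625 ≈ 67.04.


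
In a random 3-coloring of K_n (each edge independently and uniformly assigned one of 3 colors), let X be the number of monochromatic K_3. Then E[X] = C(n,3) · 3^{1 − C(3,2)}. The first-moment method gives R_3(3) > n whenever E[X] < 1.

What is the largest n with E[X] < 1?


We need C(n, 3) · 3^{1 − 3} < 1, i.e. C(n, 3) < 3^{3 − 1} = 9.
Check values of n near the boundary:
  n = 3: C(3, 3) = 1; 1 < 9? YES
  n = 4: C(4, 3) = 4; 4 < 9? YES
  n = 5: C(5, 3) = 10; 10 < 9? NO
  n = 6: C(6, 3) = 20; 20 < 9? NO
  n = 7: C(7, 3) = 35; 35 < 9? NO
The largest n with C(n, 3) < 9 is n = 4 (where E[X] = 4/9 ≈ 0.444). Hence R_3(3) > 4, i.e. R_3(3) ≥ 5.

Largest n = 4; hence R_3(3) > 4.


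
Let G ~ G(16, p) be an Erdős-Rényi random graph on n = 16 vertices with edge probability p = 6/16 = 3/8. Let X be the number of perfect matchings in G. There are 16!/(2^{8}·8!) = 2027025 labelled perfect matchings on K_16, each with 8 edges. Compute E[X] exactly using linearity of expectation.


K_16 has 16!/(2^{8}·8!) = 2027025 labelled perfect matchings.
For each such perfect matching H, let X_H = 1 if all 8 edges of H are present in G. Then P[X_H = 1] = p^{8} = (3/8)^{8} = 6561/16777216.
By linearity: E[X] = Σ_H E[X_H] = 2027025 · p^{8} = 2027025 · 6561/16777216 = 13299311025/16777216.
Numerically: E[X] ≈ 792.701.

E[X] = 2027025 · (3/8)^{8} = 13299311025/16777216 ≈ 792.701.


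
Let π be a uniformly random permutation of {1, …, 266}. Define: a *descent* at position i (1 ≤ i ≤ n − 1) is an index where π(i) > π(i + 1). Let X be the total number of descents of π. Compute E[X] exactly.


Write X = Σ X_I over i = 1, …, 265, with X_I the indicator of one descent.
There are 265 indicators.
For each fixed i, the pair (π(i), π(i+1)) is a uniformly random ordered pair of distinct values from {1, …, 266}; by symmetry P[π(i) > π(i+1)] = 1/2.
By linearity: E[X] = 265 · (1/2) = (266 − 1) · (1/2) = 265/2 ≈ 132.500000.

E[X] = 265/2 = 132.500000.


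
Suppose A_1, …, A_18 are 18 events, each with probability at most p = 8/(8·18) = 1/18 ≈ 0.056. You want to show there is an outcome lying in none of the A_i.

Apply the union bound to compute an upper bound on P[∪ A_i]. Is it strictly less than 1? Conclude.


Union bound: P[∪_{i=1}^{18} A_i] ≤ Σ_i P[A_i] ≤ 18·p = 18·(1/18) = 1.
Numerically: 1 ≈ 1.000.
Is 1 < 1? NO.
Since the bound 1 is ≥ 1, the union bound is uninformative here; it does NOT by itself certify existence.

18·p = 1 ≈ 1.000; existence NOT certified by the union bound.


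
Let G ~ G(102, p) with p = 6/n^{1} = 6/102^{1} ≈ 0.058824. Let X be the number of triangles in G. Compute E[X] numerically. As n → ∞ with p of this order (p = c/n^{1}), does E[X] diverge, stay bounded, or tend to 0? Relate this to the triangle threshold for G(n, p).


Number of potential triangles: C(102, 3) = 171700.
Each occurs with probability p³ ≈ (0.058824)³ ≈ 2.0354162e-04.
By linearity: E[X] = C(102, 3)·p³ ≈ 171700 · 2.0354162e-04 ≈ 34.94810.
Here α = 1, so p = 6/n is exactly at the triangle threshold p ~ 1/n. Asymptotically E[X] → c³/6 = 6³/6 = 36 ≈ 36.00000, a bounded constant. In this regime the triangle count is asymptotically Poisson(c³/6).

E[X] ≈ 34.94810; in regime p = Θ(1/n^{1}) E[X] stays bounded (at the triangle threshold p ~ 1/n).


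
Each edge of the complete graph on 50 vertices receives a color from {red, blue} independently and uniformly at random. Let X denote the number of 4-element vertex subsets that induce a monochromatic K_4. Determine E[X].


Let X = Σ_S X_S over the C(50, 4) = 230300 subsets S of size 4, where X_S = 1 if the K_4 on S is monochromatic.
For a fixed S, the K_4 on S has C(4, 2) = 6 edges. P[all 6 edges red] = (1/2)^6, and likewise for blue, so P[monochromatic] = 2·(1/2)^6 = 2^{1 − 6} = 1/32.
By linearity: E[X] = C(50, 4) · 2^{1 − 6} = 230300 · 1/32 = 57575/8.
Numerically: E[X] ≈ 7196.87500.

E[X] = C(50,4)·2^(1−C(4,2)) = 57575/8 ≈ 7196.87500.


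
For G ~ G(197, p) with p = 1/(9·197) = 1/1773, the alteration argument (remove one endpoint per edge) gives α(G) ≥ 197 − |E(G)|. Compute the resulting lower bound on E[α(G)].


E[|E(G)|] = C(197, 2)·p = 19306 · (1/1773) = 98/9.
E[α(G)] ≥ n − E[|E(G)|] = 197 − 98/9 = 1675/9.
Numerically: ≈ 186.111111.
(This is only a lower bound; the true E[α(G)] may be larger.)

E[α(G)] ≥ 1675/9 ≈ 186.111111.


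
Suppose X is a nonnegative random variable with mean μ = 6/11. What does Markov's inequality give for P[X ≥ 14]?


μ = E[X] = 6/11, a = 14.
Markov: P[X ≥ 14] ≤ μ/a = (6/11)/14 = 3/77.
Numerically: ≈ 0.039.
(Since a = 14 > μ = 0.545, the bound 3/77 is < 1 and informative.)

P[X ≥ 14] ≤ 3/77 ≈ 0.039.


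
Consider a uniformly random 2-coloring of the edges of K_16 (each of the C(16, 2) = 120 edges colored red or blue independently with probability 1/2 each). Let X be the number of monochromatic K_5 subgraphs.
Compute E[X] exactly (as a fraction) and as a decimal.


Let X = Σ_S X_S over the C(16, 5) = 4368 subsets S of size 5, where X_S = 1 if the K_5 on S is monochromatic.
For a fixed S, the K_5 on S has C(5, 2) = 10 edges. P[all 10 edges red] = (1/2)^10, and likewise for blue, so P[monochromatic] = 2·(1/2)^10 = 2^{1 − 10} = 1/512.
Summing: E[X] = C(16, 5) · 2^{1 − 10} = 4368 · 1/512 = 273/32.
Numerically: E[X] ≈ 8.5312.

E[X] = C(16,5)·2^(1−C(5,2)) = 273/32 ≈ 8.5312.


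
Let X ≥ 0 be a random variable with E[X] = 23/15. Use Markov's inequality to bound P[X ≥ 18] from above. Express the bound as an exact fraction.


μ = E[X] = 23/15, a = 18.
Markov: P[X ≥ 18] ≤ μ/a = (23/15)/18 = 23/270.
Numerically: ≈ 0.0852.
(Since a = 18 > μ = 1.5333, the bound 23/270 is < 1 and informative.)

P[X ≥ 18] ≤ 23/270 ≈ 0.0852.


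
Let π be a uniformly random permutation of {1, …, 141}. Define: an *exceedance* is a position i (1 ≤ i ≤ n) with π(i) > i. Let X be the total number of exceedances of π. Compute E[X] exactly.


Write X = Σ_{i=1}^{141} X_i, where X_i = 1_{π(i) > i}.
For each fixed i, π(i) is uniform over {1, …, 141} (marginal of a uniform permutation), so P[π(i) > i] = (n − i)/n. Summing: Σ_{i=1}^{141} (n − i)/n = (0 + 1 + … + 140)/141 = 141(141 − 1)/(2·141) = (141 − 1)/2.
Hence E[X] = Σ_{i=1}^{141} (141 − i)/141 = 70 ≈ 70.00000.

E[X] = 70 = 70.00000.


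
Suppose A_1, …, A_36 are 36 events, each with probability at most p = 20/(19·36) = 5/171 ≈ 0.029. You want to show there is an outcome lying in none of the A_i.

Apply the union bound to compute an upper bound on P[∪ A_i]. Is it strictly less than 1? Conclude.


Union bound: P[∪_{i=1}^{36} A_i] ≤ Σ_i P[A_i] ≤ 36·p = 36·(5/171) = 20/19.
Numerically: 20/19 ≈ 1.053.
Is 20/19 < 1? NO.
Since the bound 20/19 is ≥ 1, the union bound is uninformative here; it does NOT by itself certify existence.

36·p = 20/19 ≈ 1.053; existence NOT certified by the union bound.


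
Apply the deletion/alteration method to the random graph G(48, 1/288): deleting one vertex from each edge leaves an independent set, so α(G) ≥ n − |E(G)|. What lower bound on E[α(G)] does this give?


E[|E(G)|] = C(48, 2)·p = 1128 · (1/288) = 47/12.
E[α(G)] ≥ n − E[|E(G)|] = 48 − 47/12 = 529/12.
Numerically: ≈ 44.08333.
(This is only a lower bound; the true E[α(G)] may be larger.)

E[α(G)] ≥ 529/12 ≈ 44.08333.


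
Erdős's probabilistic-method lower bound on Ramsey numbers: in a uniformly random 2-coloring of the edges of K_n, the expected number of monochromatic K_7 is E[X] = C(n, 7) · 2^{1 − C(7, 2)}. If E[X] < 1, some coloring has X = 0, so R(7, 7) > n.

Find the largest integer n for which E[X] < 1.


We need C(n, 7) · 2^{1 − 21} < 1, i.e. C(n, 7) < 2^{21 − 1} = 1048576.
Check values of n near the boundary:
  n = 22: C(22, 7) = 170544; 170544 < 1048576? YES
  n = 23: C(23, 7) = 245157; 245157 < 1048576? YES
  n = 24: C(24, 7) = 346104; 346104 < 1048576? YES
  n = 25: C(25, 7) = 480700; 480700 < 1048576? YES
  n = 26: C(26, 7) = 657800; 657800 < 1048576? YES
  n = 27: C(27, 7) = 888030; 888030 < 1048576? YES
  n = 28: C(28, 7) = 1184040; 1184040 < 1048576? NO
The largest n with C(n, 7) < 1048576 is n = 27 (where E[X] = 444015/524288 ≈ 0.8468914). Hence R(7, 7) > 27, i.e. R(7, 7) ≥ 28.

Largest n = 27; hence R(7, 7) > 27.


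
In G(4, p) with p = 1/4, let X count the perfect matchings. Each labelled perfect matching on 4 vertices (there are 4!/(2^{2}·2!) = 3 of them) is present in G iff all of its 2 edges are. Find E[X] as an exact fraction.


K_4 has 4!/(2^{2}·2!) = 3 labelled perfect matchings.
For each such perfect matching H, let X_H = 1 if all 2 edges of H are present in G. Then P[X_H = 1] = p^{2} = (1/4)^{2} = 1/16.
By linearity of expectation: E[X] = Σ_H E[X_H] = 3 · p^{2} = 3 · 1/16 = 3/16.
Numerically: E[X] ≈ 0.1875.

E[X] = 3 · (1/4)^{2} = 3/16 ≈ 0.1875.


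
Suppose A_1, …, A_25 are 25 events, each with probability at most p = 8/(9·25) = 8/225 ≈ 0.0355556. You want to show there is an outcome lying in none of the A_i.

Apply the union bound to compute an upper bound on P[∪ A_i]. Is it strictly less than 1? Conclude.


Union bound: P[∪_{i=1}^{25} A_i] ≤ Σ_i P[A_i] ≤ 25·p = 25·(8/225) = 8/9.
Numerically: 8/9 ≈ 0.8888889.
Is 8/9 < 1? YES.
Since P[∪ A_i] ≤ 8/9 < 1, the complement has P[∩ A_i^c] ≥ 1 − 8/9 = 1/9 > 0, so some outcome avoids every A_i.

25·p = 8/9 ≈ 0.8888889; existence CERTIFIED by the union bound.


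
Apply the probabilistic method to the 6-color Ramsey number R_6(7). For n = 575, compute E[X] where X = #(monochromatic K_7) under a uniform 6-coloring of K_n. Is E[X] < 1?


E[X] = C(575, 7) · 6^{1 − 21} = 3974871393896975 · 6^{−20} = 3974871393896975/3656158440062976.
As a reduced fraction: E[X] = 3974871393896975/3656158440062976 ≈ 1.087172.
Is E[X] < 1? NO.
Since E[X] ≥ 1, the first-moment bound is inconclusive at n = 575; it does NOT by itself certify R_6(7) > 575.

E[X] = 3974871393896975/3656158440062976 ≈ 1.087172; E[X] ≥ 1; first-moment method inconclusive here.


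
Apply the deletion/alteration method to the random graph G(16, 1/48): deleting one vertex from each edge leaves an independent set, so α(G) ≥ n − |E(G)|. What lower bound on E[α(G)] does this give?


E[|E(G)|] = C(16, 2)·p = 120 · (1/48) = 5/2.
E[α(G)] ≥ n − E[|E(G)|] = 16 − 5/2 = 27/2.
Numerically: ≈ 13.5000.
(This is only a lower bound; the true E[α(G)] may be larger.)

E[α(G)] ≥ 27/2 ≈ 13.5000.


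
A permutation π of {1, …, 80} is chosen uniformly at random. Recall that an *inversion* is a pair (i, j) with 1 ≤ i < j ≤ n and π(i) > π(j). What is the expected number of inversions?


Write X = Σ X_I over the C(80, 2) = 3160 pairs i < j, with X_I the indicator of one inversion.
There are 3160 indicators.
For each fixed pair i < j, the values π(i) and π(j) are two distinct elements of {1, …, 80} in uniformly random order; by symmetry P[π(i) > π(j)] = 1/2.
By linearity: E[X] = 3160 · (1/2) = C(80, 2) · (1/2) = 3160/2 = 1580 ≈ 1580.0000.

E[X] = 1580 = 1580.0000.


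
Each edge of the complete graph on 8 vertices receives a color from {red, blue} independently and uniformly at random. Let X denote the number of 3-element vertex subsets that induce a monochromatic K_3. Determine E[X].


Let X = Σ_S X_S over the C(8, 3) = 56 subsets S of size 3, where X_S = 1 if the K_3 on S is monochromatic.
For a fixed S, the K_3 on S has C(3, 2) = 3 edges. P[all 3 edges red] = (1/2)^3, and likewise for blue, so P[monochromatic] = 2·(1/2)^3 = 2^{1 − 3} = 1/4.
By linearity: E[X] = C(8, 3) · 2^{1 − 3} = 56 · 1/4 = 14.
Numerically: E[X] ≈ 14.000.

E[X] = C(8,3)·2^(1−C(3,2)) = 14 ≈ 14.000.


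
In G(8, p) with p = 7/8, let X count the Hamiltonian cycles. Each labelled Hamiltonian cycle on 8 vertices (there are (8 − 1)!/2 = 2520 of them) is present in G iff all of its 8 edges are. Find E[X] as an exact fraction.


K_8 has (8 − 1)!/2 = 2520 labelled Hamiltonian cycles.
For each such Hamiltonian cycle H, let X_H = 1 if all 8 edges of H are present in G. Then P[X_H = 1] = p^{8} = (7/8)^{8} = 5764801/16777216.
By linearity: E[X] = Σ_H E[X_H] = 2520 · p^{8} = 2520 · 5764801/16777216 = 1815912315/2097152.
Numerically: E[X] ≈ 865.89.

E[X] = 2520 · (7/8)^{8} = 1815912315/2097152 ≈ 865.89.


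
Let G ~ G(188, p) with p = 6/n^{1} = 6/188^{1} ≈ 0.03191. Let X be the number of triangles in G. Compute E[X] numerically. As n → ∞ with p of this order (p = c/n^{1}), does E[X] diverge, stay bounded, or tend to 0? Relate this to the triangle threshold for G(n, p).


Number of potential triangles: C(188, 3) = 1089836.
Each occurs with probability p³ ≈ (0.03191)³ ≈ 3.250725e-05.
By linearity: E[X] = C(188, 3)·p³ ≈ 1089836 · 3.250725e-05 ≈ 35.4276.
Here α = 1, so p = 6/n is exactly at the triangle threshold p ~ 1/n. Asymptotically E[X] → c³/6 = 6³/6 = 36 ≈ 36.0000, a bounded constant. In this regime the triangle count is asymptotically Poisson(c³/6).

E[X] ≈ 35.4276; in regime p = Θ(1/n^{1}) E[X] stays bounded (at the triangle threshold p ~ 1/n).


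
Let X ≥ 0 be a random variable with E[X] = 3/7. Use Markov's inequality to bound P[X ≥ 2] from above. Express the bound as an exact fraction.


μ = E[X] = 3/7, a = 2.
Markov: P[X ≥ 2] ≤ μ/a = (3/7)/2 = 3/14.
Numerically: ≈ 0.214.
(Since a = 2 > μ = 0.429, the bound 3/14 is < 1 and informative.)

P[X ≥ 2] ≤ 3/14 ≈ 0.214.


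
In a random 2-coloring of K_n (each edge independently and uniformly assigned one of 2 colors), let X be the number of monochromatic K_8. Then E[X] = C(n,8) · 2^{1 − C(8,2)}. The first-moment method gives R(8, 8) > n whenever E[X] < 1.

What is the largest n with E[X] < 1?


We need C(n, 8) · 2^{1 − 28} < 1, i.e. C(n, 8) < 2^{28 − 1} = 134217728.
Check values of n near the boundary:
  n = 38: C(38, 8) = 48903492; 48903492 < 134217728? YES
  n = 39: C(39, 8) = 61523748; 61523748 < 134217728? YES
  n = 40: C(40, 8) = 76904685; 76904685 < 134217728? YES
  n = 41: C(41, 8) = 95548245; 95548245 < 134217728? YES
  n = 42: C(42, 8) = 118030185; 118030185 < 134217728? YES
  n = 43: C(43, 8) = 145008513; 145008513 < 134217728? NO
  n = 44: C(44, 8) = 177232627; 177232627 < 134217728? NO
  n = 45: C(45, 8) = 215553195; 215553195 < 134217728? NO
The largest n with C(n, 8) < 134217728 is n = 42 (where E[X] = 118030185/134217728 ≈ 0.879). Hence R(8, 8) > 42, i.e. R(8, 8) ≥ 43.

Largest n = 42; hence R(8, 8) > 42.


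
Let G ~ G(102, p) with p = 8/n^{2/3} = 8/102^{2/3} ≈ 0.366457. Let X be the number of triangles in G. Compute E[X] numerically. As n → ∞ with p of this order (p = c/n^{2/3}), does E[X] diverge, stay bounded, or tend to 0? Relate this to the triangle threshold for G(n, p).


Number of potential triangles: C(102, 3) = 171700.
Each occurs with probability p³ ≈ (0.366457)³ ≈ 4.92118416e-02.
By linearity: E[X] = C(102, 3)·p³ ≈ 171700 · 4.92118416e-02 ≈ 8449.673203.
Since α = 2/3 < 1, p = c/n^{2/3} ≫ 1/n is above the triangle threshold p ~ 1/n. Asymptotically E[X] ~ (c³/6)·n^{3(1−α)} = (8³/6)·n^{1} → ∞; triangles are abundant w.h.p.

E[X] ≈ 8449.673203; in regime p = Θ(1/n^{2/3}) E[X] diverges (above the triangle threshold p ~ 1/n).


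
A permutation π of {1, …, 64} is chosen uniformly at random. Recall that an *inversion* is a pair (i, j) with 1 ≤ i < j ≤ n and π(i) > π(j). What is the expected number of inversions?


Write X = Σ X_I over the C(64, 2) = 2016 pairs i < j, with X_I the indicator of one inversion.
There are 2016 indicators.
For each fixed pair i < j, the values π(i) and π(j) are two distinct elements of {1, …, 64} in uniformly random order; by symmetry P[π(i) > π(j)] = 1/2.
By linearity: E[X] = 2016 · (1/2) = C(64, 2) · (1/2) = 2016/2 = 1008 ≈ 1008.0000.

E[X] = 1008 = 1008.0000.


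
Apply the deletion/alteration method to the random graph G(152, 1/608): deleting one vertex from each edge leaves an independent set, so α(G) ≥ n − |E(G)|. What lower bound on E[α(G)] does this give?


E[|E(G)|] = C(152, 2)·p = 11476 · (1/608) = 151/8.
E[α(G)] ≥ n − E[|E(G)|] = 152 − 151/8 = 1065/8.
Numerically: ≈ 133.1250.
(This is only a lower bound; the true E[α(G)] may be larger.)

E[α(G)] ≥ 1065/8 ≈ 133.1250.


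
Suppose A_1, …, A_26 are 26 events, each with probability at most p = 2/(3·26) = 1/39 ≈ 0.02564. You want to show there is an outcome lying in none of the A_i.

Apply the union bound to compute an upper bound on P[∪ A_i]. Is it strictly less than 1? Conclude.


Union bound: P[∪_{i=1}^{26} A_i] ≤ Σ_i P[A_i] ≤ 26·p = 26·(1/39) = 2/3.
Numerically: 2/3 ≈ 0.66667.
Is 2/3 < 1? YES.
Since P[∪ A_i] ≤ 2/3 < 1, the complement has P[∩ A_i^c] ≥ 1 − 2/3 = 1/3 > 0, so some outcome avoids every A_i.

26·p = 2/3 ≈ 0.66667; existence CERTIFIED by the union bound.


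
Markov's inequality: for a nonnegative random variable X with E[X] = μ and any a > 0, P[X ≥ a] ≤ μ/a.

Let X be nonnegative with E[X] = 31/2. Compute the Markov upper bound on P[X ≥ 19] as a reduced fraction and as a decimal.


μ = E[X] = 31/2, a = 19.
Markov: P[X ≥ 19] ≤ μ/a = (31/2)/19 = 31/38.
Numerically: ≈ 0.816.
(Since a = 19 > μ = 15.500, the bound 31/38 is < 1 and informative.)

P[X ≥ 19] ≤ 31/38 ≈ 0.816.


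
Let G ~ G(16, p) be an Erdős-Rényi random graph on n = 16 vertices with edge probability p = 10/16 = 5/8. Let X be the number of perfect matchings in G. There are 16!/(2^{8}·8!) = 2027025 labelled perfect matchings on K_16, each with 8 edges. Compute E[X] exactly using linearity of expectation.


K_16 has 16!/(2^{8}·8!) = 2027025 labelled perfect matchings.
For each such perfect matching H, let X_H = 1 if all 8 edges of H are present in G. Then P[X_H = 1] = p^{8} = (5/8)^{8} = 390625/16777216.
By linearity: E[X] = Σ_H E[X_H] = 2027025 · p^{8} = 2027025 · 390625/16777216 = 791806640625/16777216.
Numerically: E[X] ≈ 47195.4.

E[X] = 2027025 · (5/8)^{8} = 791806640625/16777216 ≈ 47195.4.


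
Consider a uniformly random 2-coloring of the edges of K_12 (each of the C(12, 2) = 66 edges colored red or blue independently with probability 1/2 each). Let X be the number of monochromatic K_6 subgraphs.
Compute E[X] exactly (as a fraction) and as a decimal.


Let X = Σ_S X_S over the C(12, 6) = 924 subsets S of size 6, where X_S = 1 if the K_6 on S is monochromatic.
For a fixed S, the K_6 on S has C(6, 2) = 15 edges. P[all 15 edges red] = (1/2)^15, and likewise for blue, so P[monochromatic] = 2·(1/2)^15 = 2^{1 − 15} = 1/16384.
By linearity of expectation: E[X] = C(12, 6) · 2^{1 − 15} = 924 · 1/16384 = 231/4096.
Numerically: E[X] ≈ 0.056396.

E[X] = C(12,6)·2^(1−C(6,2)) = 231/4096 ≈ 0.056396.


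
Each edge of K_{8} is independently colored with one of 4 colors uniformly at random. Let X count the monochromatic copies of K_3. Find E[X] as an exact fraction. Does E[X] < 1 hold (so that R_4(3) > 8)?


E[X] = C(8, 3) · 4^{1 − 3} = 56 · 4^{−2} = 56/16.
As a reduced fraction: E[X] = 7/2 ≈ 3.50000.
Is E[X] < 1? NO.
Since E[X] ≥ 1, the first-moment bound is inconclusive at n = 8; it does NOT by itself certify R_4(3) > 8.

E[X] = 7/2 ≈ 3.50000; E[X] ≥ 1; first-moment method inconclusive here.


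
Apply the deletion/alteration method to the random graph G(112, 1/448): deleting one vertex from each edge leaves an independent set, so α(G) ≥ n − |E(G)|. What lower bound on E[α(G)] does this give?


E[|E(G)|] = C(112, 2)·p = 6216 · (1/448) = 111/8.
E[α(G)] ≥ n − E[|E(G)|] = 112 − 111/8 = 785/8.
Numerically: ≈ 98.125000.
(This is only a lower bound; the true E[α(G)] may be larger.)

E[α(G)] ≥ 785/8 ≈ 98.125000.


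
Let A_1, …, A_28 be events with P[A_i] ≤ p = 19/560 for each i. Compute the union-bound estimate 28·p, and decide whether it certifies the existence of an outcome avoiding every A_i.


Union bound: P[∪_{i=1}^{28} A_i] ≤ Σ_i P[A_i] ≤ 28·p = 28·(19/560) = 19/20.
Numerically: 19/20 ≈ 0.9500.
Is 19/20 < 1? YES.
Since P[∪ A_i] ≤ 19/20 < 1, the complement has P[∩ A_i^c] ≥ 1 − 19/20 = 1/20 > 0, so some outcome avoids every A_i.

28·p = 19/20 ≈ 0.9500; existence CERTIFIED by the union bound.


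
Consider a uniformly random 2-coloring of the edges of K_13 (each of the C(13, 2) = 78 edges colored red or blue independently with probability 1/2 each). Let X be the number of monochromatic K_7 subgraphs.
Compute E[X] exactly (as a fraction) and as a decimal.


Let X = Σ_S X_S over the C(13, 7) = 1716 subsets S of size 7, where X_S = 1 if the K_7 on S is monochromatic.
For a fixed S, the K_7 on S has C(7, 2) = 21 edges. P[all 21 edges red] = (1/2)^21, and likewise for blue, so P[monochromatic] = 2·(1/2)^21 = 2^{1 − 21} = 1/1048576.
Summing: E[X] = C(13, 7) · 2^{1 − 21} = 1716 · 1/1048576 = 429/262144.
Numerically: E[X] ≈ 0.0016.

E[X] = C(13,7)·2^(1−C(7,2)) = 429/262144 ≈ 0.0016.


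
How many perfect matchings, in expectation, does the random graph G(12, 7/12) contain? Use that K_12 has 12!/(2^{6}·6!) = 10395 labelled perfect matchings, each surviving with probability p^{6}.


K_12 has 12!/(2^{6}·6!) = 10395 labelled perfect matchings.
For each such perfect matching H, let X_H = 1 if all 6 edges of H are present in G. Then P[X_H = 1] = p^{6} = (7/12)^{6} = 117649/2985984.
By linearity of expectation: E[X] = Σ_H E[X_H] = 10395 · p^{6} = 10395 · 117649/2985984 = 45294865/110592.
Numerically: E[X] ≈ 410.

E[X] = 10395 · (7/12)^{6} = 45294865/110592 ≈ 410.


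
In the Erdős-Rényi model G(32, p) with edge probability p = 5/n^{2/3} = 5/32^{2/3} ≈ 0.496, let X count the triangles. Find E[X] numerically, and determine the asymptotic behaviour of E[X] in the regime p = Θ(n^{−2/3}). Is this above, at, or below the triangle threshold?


Number of potential triangles: C(32, 3) = 4960.
Each occurs with probability p³ ≈ (0.496)³ ≈ 1.22070e-01.
By linearity: E[X] = C(32, 3)·p³ ≈ 4960 · 1.22070e-01 ≈ 605.469.
Since α = 2/3 < 1, p = c/n^{2/3} ≫ 1/n is above the triangle threshold p ~ 1/n. Asymptotically E[X] ~ (c³/6)·n^{3(1−α)} = (5³/6)·n^{1} → ∞; triangles are abundant w.h.p.

E[X] ≈ 605.469; in regime p = Θ(1/n^{2/3}) E[X] diverges (above the triangle threshold p ~ 1/n).


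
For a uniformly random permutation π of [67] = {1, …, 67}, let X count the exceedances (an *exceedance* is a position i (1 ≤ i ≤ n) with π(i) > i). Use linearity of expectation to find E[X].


Write X = Σ_{i=1}^{67} X_i, where X_i = 1_{π(i) > i}.
For each fixed i, π(i) is uniform over {1, …, 67} (marginal of a uniform permutation), so P[π(i) > i] = (n − i)/n. Summing: Σ_{i=1}^{67} (n − i)/n = (0 + 1 + … + 66)/67 = 67(67 − 1)/(2·67) = (67 − 1)/2.
Hence E[X] = Σ_{i=1}^{67} (67 − i)/67 = 33 ≈ 33.0000.

E[X] = 33 = 33.0000.


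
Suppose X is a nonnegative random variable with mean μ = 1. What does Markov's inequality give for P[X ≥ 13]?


μ = E[X] = 1, a = 13.
Markov: P[X ≥ 13] ≤ μ/a = (1)/13 = 1/13.
Numerically: ≈ 0.0769.
(Since a = 13 > μ = 1.0000, the bound 1/13 is < 1 and informative.)

P[X ≥ 13] ≤ 1/13 ≈ 0.0769.


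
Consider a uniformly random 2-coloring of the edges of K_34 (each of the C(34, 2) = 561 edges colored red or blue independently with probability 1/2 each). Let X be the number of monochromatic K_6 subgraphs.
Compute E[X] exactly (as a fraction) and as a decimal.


Let X = Σ_S X_S over the C(34, 6) = 1344904 subsets S of size 6, where X_S = 1 if the K_6 on S is monochromatic.
For a fixed S, the K_6 on S has C(6, 2) = 15 edges. P[all 15 edges red] = (1/2)^15, and likewise for blue, so P[monochromatic] = 2·(1/2)^15 = 2^{1 − 15} = 1/16384.
Summing: E[X] = C(34, 6) · 2^{1 − 15} = 1344904 · 1/16384 = 168113/2048.
Numerically: E[X] ≈ 82.0864.

E[X] = C(34,6)·2^(1−C(6,2)) = 168113/2048 ≈ 82.0864.


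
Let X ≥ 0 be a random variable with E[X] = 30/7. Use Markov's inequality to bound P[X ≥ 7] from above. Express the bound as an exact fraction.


μ = E[X] = 30/7, a = 7.
Markov: P[X ≥ 7] ≤ μ/a = (30/7)/7 = 30/49.
Numerically: ≈ 0.61224.
(Since a = 7 > μ = 4.28571, the bound 30/49 is < 1 and informative.)

P[X ≥ 7] ≤ 30/49 ≈ 0.61224.


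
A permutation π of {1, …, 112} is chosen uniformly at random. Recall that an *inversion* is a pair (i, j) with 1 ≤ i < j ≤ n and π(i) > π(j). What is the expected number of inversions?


Write X = Σ X_I over the C(112, 2) = 6216 pairs i < j, with X_I the indicator of one inversion.
There are 6216 indicators.
For each fixed pair i < j, the values π(i) and π(j) are two distinct elements of {1, …, 112} in uniformly random order; by symmetry P[π(i) > π(j)] = 1/2.
By linearity: E[X] = 6216 · (1/2) = C(112, 2) · (1/2) = 6216/2 = 3108 ≈ 3108.000000.

E[X] = 3108 = 3108.000000.


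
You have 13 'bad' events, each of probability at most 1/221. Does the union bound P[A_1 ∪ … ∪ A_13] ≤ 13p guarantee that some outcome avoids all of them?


Union bound: P[∪_{i=1}^{13} A_i] ≤ Σ_i P[A_i] ≤ 13·p = 13·(1/221) = 1/17.
Numerically: 1/17 ≈ 0.0588.
Is 1/17 < 1? YES.
Since P[∪ A_i] ≤ 1/17 < 1, the complement has P[∩ A_i^c] ≥ 1 − 1/17 = 16/17 > 0, so some outcome avoids every A_i.

13·p = 1/17 ≈ 0.0588; existence CERTIFIED by the union bound.


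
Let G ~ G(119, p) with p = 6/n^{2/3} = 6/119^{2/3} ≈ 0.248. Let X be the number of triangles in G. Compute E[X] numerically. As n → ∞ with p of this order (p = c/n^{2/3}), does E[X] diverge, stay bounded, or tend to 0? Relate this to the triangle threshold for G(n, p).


Number of potential triangles: C(119, 3) = 273819.
Each occurs with probability p³ ≈ (0.248)³ ≈ 1.52532e-02.
By linearity: E[X] = C(119, 3)·p³ ≈ 273819 · 1.52532e-02 ≈ 4176.605.
Since α = 2/3 < 1, p = c/n^{2/3} ≫ 1/n is above the triangle threshold p ~ 1/n. Asymptotically E[X] ~ (c³/6)·n^{3(1−α)} = (6³/6)·n^{1} → ∞; triangles are abundant w.h.p.

E[X] ≈ 4176.605; in regime p = Θ(1/n^{2/3}) E[X] diverges (above the triangle threshold p ~ 1/n).


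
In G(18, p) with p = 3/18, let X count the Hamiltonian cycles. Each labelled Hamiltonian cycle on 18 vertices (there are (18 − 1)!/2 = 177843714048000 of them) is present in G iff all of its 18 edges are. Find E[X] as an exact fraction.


K_18 has (18 − 1)!/2 = 177843714048000 labelled Hamiltonian cycles.
For each such Hamiltonian cycle H, let X_H = 1 if all 18 edges of H are present in G. Then P[X_H = 1] = p^{18} = (1/6)^{18} = 1/101559956668416.
By linearity of expectation: E[X] = Σ_H E[X_H] = 177843714048000 · p^{18} = 177843714048000 · 1/101559956668416 = 14889875/8503056.
Numerically: E[X] ≈ 1.75.

E[X] = 177843714048000 · (1/6)^{18} = 14889875/8503056 ≈ 1.75.


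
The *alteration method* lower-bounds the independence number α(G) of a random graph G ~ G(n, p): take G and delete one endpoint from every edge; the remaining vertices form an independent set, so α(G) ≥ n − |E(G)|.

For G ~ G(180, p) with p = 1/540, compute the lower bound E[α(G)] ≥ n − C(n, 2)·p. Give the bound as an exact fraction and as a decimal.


E[|E(G)|] = C(180, 2)·p = 16110 · (1/540) = 179/6.
E[α(G)] ≥ n − E[|E(G)|] = 180 − 179/6 = 901/6.
Numerically: ≈ 150.1667.
(This is only a lower bound; the true E[α(G)] may be larger.)

E[α(G)] ≥ 901/6 ≈ 150.1667.


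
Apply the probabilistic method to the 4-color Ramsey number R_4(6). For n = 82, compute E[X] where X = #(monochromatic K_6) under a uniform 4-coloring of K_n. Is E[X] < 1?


E[X] = C(82, 6) · 4^{1 − 15} = 350161812 · 4^{−14} = 350161812/268435456.
As a reduced fraction: E[X] = 87540453/67108864 ≈ 1.304.
Is E[X] < 1? NO.
Since E[X] ≥ 1, the first-moment bound is inconclusive at n = 82; it does NOT by itself certify R_4(6) > 82.

E[X] = 87540453/67108864 ≈ 1.304; E[X] ≥ 1; first-moment method inconclusive here.


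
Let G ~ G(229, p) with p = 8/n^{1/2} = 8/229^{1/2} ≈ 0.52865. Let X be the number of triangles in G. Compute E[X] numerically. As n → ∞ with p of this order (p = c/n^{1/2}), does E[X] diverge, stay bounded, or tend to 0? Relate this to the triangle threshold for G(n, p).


Number of potential triangles: C(229, 3) = 1975354.
Each occurs with probability p³ ≈ (0.52865)³ ≈ 1.4774634e-01.
By linearity: E[X] = C(229, 3)·p³ ≈ 1975354 · 1.4774634e-01 ≈ 291851.32787.
Since α = 1/2 < 1, p = c/n^{1/2} ≫ 1/n is above the triangle threshold p ~ 1/n. Asymptotically E[X] ~ (c³/6)·n^{3(1−α)} = (8³/6)·n^{1.5} → ∞; triangles are abundant w.h.p.

E[X] ≈ 291851.32787; in regime p = Θ(1/n^{1/2}) E[X] diverges (above the triangle threshold p ~ 1/n).


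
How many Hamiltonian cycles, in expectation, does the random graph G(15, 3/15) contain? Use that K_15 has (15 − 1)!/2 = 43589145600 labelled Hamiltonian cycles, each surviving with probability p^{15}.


K_15 has (15 − 1)!/2 = 43589145600 labelled Hamiltonian cycles.
For each such Hamiltonian cycle H, let X_H = 1 if all 15 edges of H are present in G. Then P[X_H = 1] = p^{15} = (1/5)^{15} = 1/30517578125.
By linearity: E[X] = Σ_H E[X_H] = 43589145600 · p^{15} = 43589145600 · 1/30517578125 = 1743565824/1220703125.
Numerically: E[X] ≈ 1.43.

E[X] = 43589145600 · (1/5)^{15} = 1743565824/1220703125 ≈ 1.43.


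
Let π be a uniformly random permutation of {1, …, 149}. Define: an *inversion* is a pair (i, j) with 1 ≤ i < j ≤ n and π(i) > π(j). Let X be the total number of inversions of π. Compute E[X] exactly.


Write X = Σ X_I over the C(149, 2) = 11026 pairs i < j, with X_I the indicator of one inversion.
There are 11026 indicators.
For each fixed pair i < j, the values π(i) and π(j) are two distinct elements of {1, …, 149} in uniformly random order; by symmetry P[π(i) > π(j)] = 1/2.
By linearity: E[X] = 11026 · (1/2) = C(149, 2) · (1/2) = 11026/2 = 5513 ≈ 5513.00000.

E[X] = 5513 = 5513.00000.


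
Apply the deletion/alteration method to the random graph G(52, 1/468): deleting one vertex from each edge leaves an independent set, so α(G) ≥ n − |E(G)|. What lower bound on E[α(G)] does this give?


E[|E(G)|] = C(52, 2)·p = 1326 · (1/468) = 17/6.
E[α(G)] ≥ n − E[|E(G)|] = 52 − 17/6 = 295/6.
Numerically: ≈ 49.166667.
(This is only a lower bound; the true E[α(G)] may be larger.)

E[α(G)] ≥ 295/6 ≈ 49.166667.


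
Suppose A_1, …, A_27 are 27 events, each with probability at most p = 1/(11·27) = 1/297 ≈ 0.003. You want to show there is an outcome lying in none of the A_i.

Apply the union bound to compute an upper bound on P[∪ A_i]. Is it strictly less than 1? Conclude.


Union bound: P[∪_{i=1}^{27} A_i] ≤ Σ_i P[A_i] ≤ 27·p = 27·(1/297) = 1/11.
Numerically: 1/11 ≈ 0.091.
Is 1/11 < 1? YES.
Since P[∪ A_i] ≤ 1/11 < 1, the complement has P[∩ A_i^c] ≥ 1 − 1/11 = 10/11 > 0, so some outcome avoids every A_i.

27·p = 1/11 ≈ 0.091; existence CERTIFIED by the union bound.


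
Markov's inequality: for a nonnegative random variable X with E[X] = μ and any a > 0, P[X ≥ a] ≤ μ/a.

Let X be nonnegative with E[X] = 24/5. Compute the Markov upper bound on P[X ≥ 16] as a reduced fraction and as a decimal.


μ = E[X] = 24/5, a = 16.
Markov: P[X ≥ 16] ≤ μ/a = (24/5)/16 = 3/10.
Numerically: ≈ 0.300.
(Since a = 16 > μ = 4.800, the bound 3/10 is < 1 and informative.)

P[X ≥ 16] ≤ 3/10 ≈ 0.300.


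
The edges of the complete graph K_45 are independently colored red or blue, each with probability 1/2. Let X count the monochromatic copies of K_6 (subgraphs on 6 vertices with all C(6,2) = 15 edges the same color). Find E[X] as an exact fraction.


Let X = Σ_S X_S over the C(45, 6) = 8145060 subsets S of size 6, where X_S = 1 if the K_6 on S is monochromatic.
For a fixed S, the K_6 on S has C(6, 2) = 15 edges. P[all 15 edges red] = (1/2)^15, and likewise for blue, so P[monochromatic] = 2·(1/2)^15 = 2^{1 − 15} = 1/16384.
Summing: E[X] = C(45, 6) · 2^{1 − 15} = 8145060 · 1/16384 = 2036265/4096.
Numerically: E[X] ≈ 497.1350.

E[X] = C(45,6)·2^(1−C(6,2)) = 2036265/4096 ≈ 497.1350.


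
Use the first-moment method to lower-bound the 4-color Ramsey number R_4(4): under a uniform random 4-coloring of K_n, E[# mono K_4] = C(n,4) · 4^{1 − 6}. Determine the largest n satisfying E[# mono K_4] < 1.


We need C(n, 4) · 4^{1 − 6} < 1, i.e. C(n, 4) < 4^{6 − 1} = 1024.
Check values of n near the boundary:
  n = 8: C(8, 4) = 70; 70 < 1024? YES
  n = 9: C(9, 4) = 126; 126 < 1024? YES
  n = 10: C(10, 4) = 210; 210 < 1024? YES
  n = 11: C(11, 4) = 330; 330 < 1024? YES
  n = 12: C(12, 4) = 495; 495 < 1024? YES
  n = 13: C(13, 4) = 715; 715 < 1024? YES
  n = 14: C(14, 4) = 1001; 1001 < 1024? YES
  n = 15: C(15, 4) = 1365; 1365 < 1024? NO
  n = 16: C(16, 4) = 1820; 1820 < 1024? NO
The largest n with C(n, 4) < 1024 is n = 14 (where E[X] = 1001/1024 ≈ 0.9775391). Hence R_4(4) > 14, i.e. R_4(4) ≥ 15.

Largest n = 14; hence R_4(4) > 14.


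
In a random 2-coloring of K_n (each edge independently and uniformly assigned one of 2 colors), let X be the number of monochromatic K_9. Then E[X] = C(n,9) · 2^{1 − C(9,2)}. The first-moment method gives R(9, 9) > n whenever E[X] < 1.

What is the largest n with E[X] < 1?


We need C(n, 9) · 2^{1 − 36} < 1, i.e. C(n, 9) < 2^{36 − 1} = 34359738368.
Check values of n near the boundary:
  n = 64: C(64, 9) = 27540584512; 27540584512 < 34359738368? YES
  n = 65: C(65, 9) = 31966749880; 31966749880 < 34359738368? YES
  n = 66: C(66, 9) = 37014131440; 37014131440 < 34359738368? NO
  n = 67: C(67, 9) = 42757703560; 42757703560 < 34359738368? NO
  n = 68: C(68, 9) = 49280065120; 49280065120 < 34359738368? NO
The largest n with C(n, 9) < 34359738368 is n = 65 (where E[X] = 3995843735/4294967296 ≈ 0.930). Hence R(9, 9) > 65, i.e. R(9, 9) ≥ 66.

Largest n = 65; hence R(9, 9) > 65.


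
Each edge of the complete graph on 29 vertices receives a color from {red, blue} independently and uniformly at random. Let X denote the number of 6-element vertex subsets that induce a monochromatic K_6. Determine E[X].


Let X = Σ_S X_S over the C(29, 6) = 475020 subsets S of size 6, where X_S = 1 if the K_6 on S is monochromatic.
For a fixed S, the K_6 on S has C(6, 2) = 15 edges. P[all 15 edges red] = (1/2)^15, and likewise for blue, so P[monochromatic] = 2·(1/2)^15 = 2^{1 − 15} = 1/16384.
Summing: E[X] = C(29, 6) · 2^{1 − 15} = 475020 · 1/16384 = 118755/4096.
Numerically: E[X] ≈ 28.993.

E[X] = C(29,6)·2^(1−C(6,2)) = 118755/4096 ≈ 28.993.


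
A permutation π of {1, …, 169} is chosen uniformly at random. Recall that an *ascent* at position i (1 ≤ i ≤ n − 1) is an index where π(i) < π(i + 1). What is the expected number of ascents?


Write X = Σ X_I over i = 1, …, 168, with X_I the indicator of one ascent.
There are 168 indicators.
For each fixed i, the pair (π(i), π(i+1)) is a uniformly random ordered pair of distinct values from {1, …, 169}; by symmetry P[π(i) < π(i+1)] = 1/2.
By linearity: E[X] = 168 · (1/2) = (169 − 1) · (1/2) = 84 ≈ 84.00000.

E[X] = 84 = 84.00000.


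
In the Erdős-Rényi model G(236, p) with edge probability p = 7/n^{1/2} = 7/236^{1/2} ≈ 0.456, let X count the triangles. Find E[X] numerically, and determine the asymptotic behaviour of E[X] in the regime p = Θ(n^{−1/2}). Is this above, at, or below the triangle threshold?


Number of potential triangles: C(236, 3) = 2162940.
Each occurs with probability p³ ≈ (0.456)³ ≈ 9.46076e-02.
By linearity: E[X] = C(236, 3)·p³ ≈ 2162940 · 9.46076e-02 ≈ 204630.605.
Since α = 1/2 < 1, p = c/n^{1/2} ≫ 1/n is above the triangle threshold p ~ 1/n. Asymptotically E[X] ~ (c³/6)·n^{3(1−α)} = (7³/6)·n^{1.5} → ∞; triangles are abundant w.h.p.

E[X] ≈ 204630.605; in regime p = Θ(1/n^{1/2}) E[X] diverges (above the triangle threshold p ~ 1/n).


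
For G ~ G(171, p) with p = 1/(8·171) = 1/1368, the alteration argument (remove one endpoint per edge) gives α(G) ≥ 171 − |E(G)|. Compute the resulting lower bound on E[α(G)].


E[|E(G)|] = C(171, 2)·p = 14535 · (1/1368) = 85/8.
E[α(G)] ≥ n − E[|E(G)|] = 171 − 85/8 = 1283/8.
Numerically: ≈ 160.3750.
(This is only a lower bound; the true E[α(G)] may be larger.)

E[α(G)] ≥ 1283/8 ≈ 160.3750.


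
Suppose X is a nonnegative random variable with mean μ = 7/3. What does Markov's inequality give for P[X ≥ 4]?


μ = E[X] = 7/3, a = 4.
Markov: P[X ≥ 4] ≤ μ/a = (7/3)/4 = 7/12.
Numerically: ≈ 0.583.
(Since a = 4 > μ = 2.333, the bound 7/12 is < 1 and informative.)

P[X ≥ 4] ≤ 7/12 ≈ 0.583.


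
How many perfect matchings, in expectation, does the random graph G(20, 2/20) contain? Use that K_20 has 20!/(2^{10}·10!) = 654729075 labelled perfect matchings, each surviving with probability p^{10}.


K_20 has 20!/(2^{10}·10!) = 654729075 labelled perfect matchings.
For each such perfect matching H, let X_H = 1 if all 10 edges of H are present in G. Then P[X_H = 1] = p^{10} = (1/10)^{10} = 1/10000000000.
By linearity of expectation: E[X] = Σ_H E[X_H] = 654729075 · p^{10} = 654729075 · 1/10000000000 = 26189163/400000000.
Numerically: E[X] ≈ 0.0654729.

E[X] = 654729075 · (1/10)^{10} = 26189163/400000000 ≈ 0.0654729.
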